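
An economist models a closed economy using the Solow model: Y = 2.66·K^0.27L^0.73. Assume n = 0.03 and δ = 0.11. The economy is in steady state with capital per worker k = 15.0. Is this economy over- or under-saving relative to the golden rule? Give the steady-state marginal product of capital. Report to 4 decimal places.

over-saving; MPK ≈ 0.0995

n + δ = 0.03 + 0.11 = 0.14.
MPK = 0.27·2.66·k^(0.27−1) = 0.27·2.66·15.0^(-0.73) ≈ 0.0995.
MPK < 0.14, so the economy is dynamically inefficient (over-saving).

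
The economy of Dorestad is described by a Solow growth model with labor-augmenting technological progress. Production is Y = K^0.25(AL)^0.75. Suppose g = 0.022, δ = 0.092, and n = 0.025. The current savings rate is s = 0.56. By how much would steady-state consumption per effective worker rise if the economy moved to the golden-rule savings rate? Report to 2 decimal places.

Δc ≈ 0.21

Break-even investment rate: n + g + δ = 0.025 + 0.022 + 0.092 = 0.139.
Current steady state (s = 0.56): k* = (0.56/0.139)^(1/0.75) ≈ 6.4106, y* = 6.4106^0.25 ≈ 1.5912, c* = (1−0.56)·1.5912 ≈ 0.7001.
At the golden rule the marginal product of capital equals n+g+δ: 0.25·k^(0.25−1) = 0.139. Solving, k_gold = (0.25/0.139)^(1/0.75) ≈ 2.1873.
y_gold = 2.1873^0.25 ≈ 1.2161, c_gold = y_gold − 0.139·k_gold ≈ 0.9121.
Gain: Δc = 0.9121 − 0.7001 ≈ 0.2120.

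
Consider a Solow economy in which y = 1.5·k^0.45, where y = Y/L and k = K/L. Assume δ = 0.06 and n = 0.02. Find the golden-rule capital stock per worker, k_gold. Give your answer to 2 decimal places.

The effective depreciation rate is n + δ = 0.02 + 0.06 = 0.08.
Golden rule sets MPK = n+δ: 0.45·1.5·k^(0.45−1) = 0.08, so k_gold = (0.45·1.5/0.08)^(1/0.55) ≈ 48.3087.

k_gold ≈ 48.31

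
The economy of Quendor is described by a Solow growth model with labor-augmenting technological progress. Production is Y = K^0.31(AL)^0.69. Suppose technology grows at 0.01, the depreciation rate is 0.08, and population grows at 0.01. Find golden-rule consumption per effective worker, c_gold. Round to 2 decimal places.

c_gold ≈ 1.15

n + g + δ = 0.01 + 0.01 + 0.08 = 0.1.
Setting f'(k) = n+g+δ gives 0.31·k^(0.31−1) = 0.1, hence k_gold = (0.31/0.1)^(1/0.69) ≈ 5.1537.
y_gold = 5.1537^0.31 ≈ 1.6625.
c_gold = y_gold − (n+g+δ)·k_gold = 1.6625 − 0.1·5.1537 ≈ 1.1471.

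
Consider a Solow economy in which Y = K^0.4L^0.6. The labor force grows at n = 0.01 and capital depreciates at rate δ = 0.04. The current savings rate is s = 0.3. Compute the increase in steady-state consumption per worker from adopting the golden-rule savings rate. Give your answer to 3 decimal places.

n + δ = 0.01 + 0.04 = 0.05.
Current steady state (s = 0.3): k* = (0.3/0.05)^(1/0.6) ≈ 19.8116, y* = 19.8116^0.4 ≈ 3.3019, c* = (1−0.3)·3.3019 ≈ 2.3113.
Setting f'(k) = n+δ gives 0.4·k^(0.4−1) = 0.05, hence k_gold = (0.4/0.05)^(1/0.6) ≈ 32.0000.
y_gold = 32.0000^0.4 ≈ 4.0000, c_gold = y_gold − 0.05·k_gold ≈ 2.4000.
Gain: Δc = 2.4000 − 2.3113 ≈ 0.0887.

Δc ≈ 0.089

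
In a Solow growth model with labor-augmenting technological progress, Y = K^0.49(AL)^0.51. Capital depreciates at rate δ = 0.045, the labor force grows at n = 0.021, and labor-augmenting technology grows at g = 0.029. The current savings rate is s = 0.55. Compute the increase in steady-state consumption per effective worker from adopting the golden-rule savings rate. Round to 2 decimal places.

Δc ≈ 0.03

n + g + δ = 0.021 + 0.029 + 0.045 = 0.095.
Current steady state (s = 0.55): k* = (0.55/0.095)^(1/0.51) ≈ 31.2875, y* = 31.2875^0.49 ≈ 5.4042, c* = (1−0.55)·5.4042 ≈ 2.4319.
Setting f'(k) = n+g+δ gives 0.49·k^(0.49−1) = 0.095, hence k_gold = (0.49/0.095)^(1/0.51) ≈ 24.9462.
y_gold = 24.9462^0.49 ≈ 4.8365, c_gold = y_gold − 0.095·k_gold ≈ 2.4666.
Gain: Δc = 2.4666 − 2.4319 ≈ 0.0347.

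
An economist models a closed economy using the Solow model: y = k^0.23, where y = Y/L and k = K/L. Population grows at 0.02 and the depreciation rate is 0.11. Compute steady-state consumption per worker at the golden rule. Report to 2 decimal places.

c_gold ≈ 0.91

The effective depreciation rate is n + δ = 0.02 + 0.11 = 0.13.
At the golden rule the marginal product of capital equals n+δ: 0.23·k^(0.23−1) = 0.13. Solving, k_gold = (0.23/0.13)^(1/0.77) ≈ 2.0980.
y_gold = 2.0980^0.23 ≈ 1.1858.
c_gold = y_gold − (n+δ)·k_gold = 1.1858 − 0.13·2.0980 ≈ 0.9131.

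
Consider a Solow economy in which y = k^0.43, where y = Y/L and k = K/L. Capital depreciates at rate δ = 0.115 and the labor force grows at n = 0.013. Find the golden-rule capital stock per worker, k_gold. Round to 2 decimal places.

k_gold ≈ 8.38

Break-even investment rate: n + δ = 0.013 + 0.115 = 0.128.
Maximizing c = f(k) − (n+δ)·k gives f'(k) = n+δ, i.e. 0.43·k^(0.43−1) = 0.128, so k_gold = (0.43/0.128)^(1/0.57) ≈ 8.3803.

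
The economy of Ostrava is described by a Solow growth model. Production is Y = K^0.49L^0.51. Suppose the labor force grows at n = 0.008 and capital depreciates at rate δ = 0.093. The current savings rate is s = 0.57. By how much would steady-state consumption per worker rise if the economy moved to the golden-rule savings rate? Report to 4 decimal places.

n + δ = 0.008 + 0.093 = 0.101.
Current steady state (s = 0.57): k* = (0.57/0.101)^(1/0.51) ≈ 29.7601, y* = 29.7601^0.49 ≈ 5.2733, c* = (1−0.57)·5.2733 ≈ 2.2675.
Golden rule sets MPK = n+δ: 0.49·k^(0.49−1) = 0.101, so k_gold = (0.49/0.101)^(1/0.51) ≈ 22.1234.
y_gold = 22.1234^0.49 ≈ 4.5601, c_gold = y_gold − 0.101·k_gold ≈ 2.3257.
Gain: Δc = 2.3257 − 2.2675 ≈ 0.0582.

Δc ≈ 0.0582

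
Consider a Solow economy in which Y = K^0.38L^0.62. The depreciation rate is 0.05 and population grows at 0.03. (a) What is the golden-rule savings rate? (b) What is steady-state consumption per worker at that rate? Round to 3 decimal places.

(a) s_gold = 0.380; (b) c_gold ≈ 1.611

Break-even investment rate: n + δ = 0.03 + 0.05 = 0.08.
For Cobb-Douglas, s_gold equals capital's share: s_gold = 0.38.
Maximizing c = f(k) − (n+δ)·k gives f'(k) = n+δ, i.e. 0.38·k^(0.38−1) = 0.08, so k_gold = (0.38/0.08)^(1/0.62) ≈ 12.3436.
y_gold = 12.3436^0.38 ≈ 2.5986; c_gold = (1−0.38)·y_gold ≈ 1.6112.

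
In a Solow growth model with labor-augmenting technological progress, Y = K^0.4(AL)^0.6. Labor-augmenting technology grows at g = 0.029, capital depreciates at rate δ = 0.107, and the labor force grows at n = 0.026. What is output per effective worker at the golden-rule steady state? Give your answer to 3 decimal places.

y_gold ≈ 1.827

n + g + δ = 0.026 + 0.029 + 0.107 = 0.162.
Setting f'(k) = n+g+δ gives 0.4·k^(0.4−1) = 0.162, hence k_gold = (0.4/0.162)^(1/0.6) ≈ 4.5107.
Output: y_gold = k_gold^0.4 = 4.5107^0.4 ≈ 1.8268.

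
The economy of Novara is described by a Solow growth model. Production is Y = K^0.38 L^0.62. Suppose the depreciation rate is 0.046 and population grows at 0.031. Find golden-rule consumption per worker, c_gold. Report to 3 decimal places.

The effective depreciation rate is n + δ = 0.031 + 0.046 = 0.077.
Setting f'(k) = n+δ gives 0.38·k^(0.38−1) = 0.077, hence k_gold = (0.38/0.077)^(1/0.62) ≈ 13.1285.
y_gold = 13.1285^0.38 ≈ 2.6602.
c_gold = y_gold − (n+δ)·k_gold = 2.6602 − 0.077·13.1285 ≈ 1.6494.

c_gold ≈ 1.649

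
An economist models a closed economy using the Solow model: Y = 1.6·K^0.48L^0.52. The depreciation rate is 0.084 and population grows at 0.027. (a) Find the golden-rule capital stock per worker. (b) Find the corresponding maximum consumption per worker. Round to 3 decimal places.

n + δ = 0.027 + 0.084 = 0.111.
Golden rule sets MPK = n+δ: 0.48·1.6·k^(0.48−1) = 0.111, so k_gold = (0.48·1.6/0.111)^(1/0.52) ≈ 41.2532.
y_gold = 1.6·41.2532^0.48 ≈ 9.5398; c_gold = y_gold − 0.111·k_gold ≈ 4.9607.

(a) k_gold ≈ 41.253; (b) c_gold ≈ 4.961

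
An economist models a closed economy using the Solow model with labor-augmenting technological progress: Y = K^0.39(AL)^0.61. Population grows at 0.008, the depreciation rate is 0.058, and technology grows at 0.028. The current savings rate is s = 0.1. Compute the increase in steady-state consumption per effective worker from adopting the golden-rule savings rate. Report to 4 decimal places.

Δc ≈ 0.5787

The effective depreciation rate is n + g + δ = 0.008 + 0.028 + 0.058 = 0.094.
Current steady state (s = 0.1): k* = (0.1/0.094)^(1/0.61) ≈ 1.1068, y* = 1.1068^0.39 ≈ 1.0404, c* = (1−0.1)·1.0404 ≈ 0.9363.
Setting f'(k) = n+g+δ gives 0.39·k^(0.39−1) = 0.094, hence k_gold = (0.39/0.094)^(1/0.61) ≈ 10.3041.
y_gold = 10.3041^0.39 ≈ 2.4836, c_gold = y_gold − 0.094·k_gold ≈ 1.5150.
Gain: Δc = 1.5150 − 0.9363 ≈ 0.5787.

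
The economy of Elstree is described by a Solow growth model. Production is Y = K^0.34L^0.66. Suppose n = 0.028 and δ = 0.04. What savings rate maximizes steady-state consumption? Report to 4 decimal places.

The effective depreciation rate is n + δ = 0.028 + 0.04 = 0.068.
At the golden rule MPK = n+δ, and in any Cobb-Douglas steady state s = (n+δ)·k/y = MPK·k/y = capital's share 0.34.

s_gold = 0.3400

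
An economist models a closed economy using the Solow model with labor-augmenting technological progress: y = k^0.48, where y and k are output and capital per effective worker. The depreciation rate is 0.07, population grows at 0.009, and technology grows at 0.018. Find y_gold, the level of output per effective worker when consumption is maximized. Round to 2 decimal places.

y_gold ≈ 4.38

The effective depreciation rate is n + g + δ = 0.009 + 0.018 + 0.07 = 0.097.
Golden rule sets MPK = n+g+δ: 0.48·k^(0.48−1) = 0.097, so k_gold = (0.48/0.097)^(1/0.52) ≈ 21.6530.
Output: y_gold = k_gold^0.48 = 21.6530^0.48 ≈ 4.3757.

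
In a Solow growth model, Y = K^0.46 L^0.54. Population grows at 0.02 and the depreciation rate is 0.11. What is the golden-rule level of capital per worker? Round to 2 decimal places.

k_gold ≈ 10.38

n + δ = 0.02 + 0.11 = 0.13.
Maximizing c = f(k) − (n+δ)·k gives f'(k) = n+δ, i.e. 0.46·k^(0.46−1) = 0.13, so k_gold = (0.46/0.13)^(1/0.54) ≈ 10.3830.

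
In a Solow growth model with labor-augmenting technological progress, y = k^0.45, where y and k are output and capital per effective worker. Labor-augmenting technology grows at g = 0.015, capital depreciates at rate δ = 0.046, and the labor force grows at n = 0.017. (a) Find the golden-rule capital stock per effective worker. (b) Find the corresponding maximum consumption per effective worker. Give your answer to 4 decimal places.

(a) k_gold ≈ 24.2020; (b) c_gold ≈ 2.3073

Break-even investment rate: n + g + δ = 0.017 + 0.015 + 0.046 = 0.078.
Setting f'(k) = n+g+δ gives 0.45·k^(0.45−1) = 0.078, hence k_gold = (0.45/0.078)^(1/0.55) ≈ 24.2020.
y_gold = 24.2020^0.45 ≈ 4.1950; c_gold = y_gold − 0.078·k_gold ≈ 2.3073.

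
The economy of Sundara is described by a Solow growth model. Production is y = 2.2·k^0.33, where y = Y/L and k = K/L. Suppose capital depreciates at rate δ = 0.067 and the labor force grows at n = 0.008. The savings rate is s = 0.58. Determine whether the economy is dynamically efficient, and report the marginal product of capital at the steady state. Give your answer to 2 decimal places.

Capital per worker breaks even when investment replaces (n + δ)·k; here n + δ = 0.075.
Steady-state k*: s·A·k^0.33 = 0.075·k gives k* = (0.58·2.2/0.075)^(1/0.67) ≈ 68.7067.
MPK = 0.33·2.2·68.7067^(-0.67) ≈ 0.0427.
MPK < n+δ = 0.075, so the economy is dynamically inefficient (over-saving).

dynamically inefficient; MPK ≈ 0.04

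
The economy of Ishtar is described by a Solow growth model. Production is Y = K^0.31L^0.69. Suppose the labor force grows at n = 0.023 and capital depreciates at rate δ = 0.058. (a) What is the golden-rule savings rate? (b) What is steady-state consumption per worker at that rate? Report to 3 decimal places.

(a) s_gold = 0.310; (b) c_gold ≈ 1.261

Capital per worker breaks even when investment replaces (n + δ)·k; here n + δ = 0.081.
For Cobb-Douglas, s_gold equals capital's share: s_gold = 0.31.
Golden rule sets MPK = n+δ: 0.31·k^(0.31−1) = 0.081, so k_gold = (0.31/0.081)^(1/0.69) ≈ 6.9944.
y_gold = 6.9944^0.31 ≈ 1.8276; c_gold = (1−0.31)·y_gold ≈ 1.2610.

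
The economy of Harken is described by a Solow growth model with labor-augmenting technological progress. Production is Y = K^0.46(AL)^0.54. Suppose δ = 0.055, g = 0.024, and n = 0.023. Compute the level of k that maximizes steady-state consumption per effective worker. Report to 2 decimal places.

k_gold ≈ 16.27

The effective depreciation rate is n + g + δ = 0.023 + 0.024 + 0.055 = 0.102.
Golden rule sets MPK = n+g+δ: 0.46·k^(0.46−1) = 0.102, so k_gold = (0.46/0.102)^(1/0.54) ≈ 16.2706.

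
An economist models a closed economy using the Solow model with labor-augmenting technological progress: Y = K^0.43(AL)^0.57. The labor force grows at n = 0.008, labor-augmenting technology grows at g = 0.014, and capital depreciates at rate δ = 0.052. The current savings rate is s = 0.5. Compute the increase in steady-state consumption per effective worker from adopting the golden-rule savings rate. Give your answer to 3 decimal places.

Capital per effective worker breaks even when investment replaces (n + g + δ)·k; here n + g + δ = 0.074.
Current steady state (s = 0.5): k* = (0.5/0.074)^(1/0.57) ≈ 28.5549, y* = 28.5549^0.43 ≈ 4.2261, c* = (1−0.5)·4.2261 ≈ 2.1131.
Golden rule sets MPK = n+g+δ: 0.43·k^(0.43−1) = 0.074, so k_gold = (0.43/0.074)^(1/0.57) ≈ 21.9162.
y_gold = 21.9162^0.43 ≈ 3.7716, c_gold = y_gold − 0.074·k_gold ≈ 2.1498.
Gain: Δc = 2.1498 − 2.1131 ≈ 0.0368.

Δc ≈ 0.037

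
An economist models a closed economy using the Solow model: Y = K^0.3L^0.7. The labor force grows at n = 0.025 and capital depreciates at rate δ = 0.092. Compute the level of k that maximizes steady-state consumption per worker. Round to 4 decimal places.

k_gold ≈ 3.8388

The effective depreciation rate is n + δ = 0.025 + 0.092 = 0.117.
Setting f'(k) = n+δ gives 0.3·k^(0.3−1) = 0.117, hence k_gold = (0.3/0.117)^(1/0.7) ≈ 3.8388.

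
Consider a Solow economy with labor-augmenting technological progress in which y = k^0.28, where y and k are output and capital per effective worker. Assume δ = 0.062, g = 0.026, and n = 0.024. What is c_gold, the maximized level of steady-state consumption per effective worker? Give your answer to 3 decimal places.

c_gold ≈ 1.028

Capital per effective worker breaks even when investment replaces (n + g + δ)·k; here n + g + δ = 0.112.
Golden rule sets MPK = n+g+δ: 0.28·k^(0.28−1) = 0.112, so k_gold = (0.28/0.112)^(1/0.72) ≈ 3.5702.
y_gold = 3.5702^0.28 ≈ 1.4281.
c_gold = y_gold − (n+g+δ)·k_gold = 1.4281 − 0.112·3.5702 ≈ 1.0282.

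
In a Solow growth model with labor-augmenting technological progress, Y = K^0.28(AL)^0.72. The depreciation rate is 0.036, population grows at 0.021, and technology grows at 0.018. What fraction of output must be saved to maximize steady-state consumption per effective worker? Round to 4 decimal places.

s_gold = 0.2800

Break-even investment rate: n + g + δ = 0.021 + 0.018 + 0.036 = 0.075.
At the golden rule MPK = n+g+δ, and in any Cobb-Douglas steady state s = (n+g+δ)·k/y = MPK·k/y = capital's share 0.28.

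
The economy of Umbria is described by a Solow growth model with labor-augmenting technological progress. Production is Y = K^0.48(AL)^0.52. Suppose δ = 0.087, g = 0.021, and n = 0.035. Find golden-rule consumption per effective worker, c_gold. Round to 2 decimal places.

Break-even investment rate: n + g + δ = 0.035 + 0.021 + 0.087 = 0.143.
Maximizing c = f(k) − (n+g+δ)·k gives f'(k) = n+g+δ, i.e. 0.48·k^(0.48−1) = 0.143, so k_gold = (0.48/0.143)^(1/0.52) ≈ 10.2649.
y_gold = 10.2649^0.48 ≈ 3.0581.
c_gold = y_gold − (n+g+δ)·k_gold = 3.0581 − 0.143·10.2649 ≈ 1.5902.

c_gold ≈ 1.59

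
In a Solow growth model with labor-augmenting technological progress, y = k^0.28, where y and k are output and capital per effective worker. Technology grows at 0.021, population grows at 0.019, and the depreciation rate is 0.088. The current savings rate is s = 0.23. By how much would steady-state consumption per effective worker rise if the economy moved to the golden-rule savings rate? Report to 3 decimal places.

Δc ≈ 0.009

n + g + δ = 0.019 + 0.021 + 0.088 = 0.128.
Current steady state (s = 0.23): k* = (0.23/0.128)^(1/0.72) ≈ 2.2568, y* = 2.2568^0.28 ≈ 1.2560, c* = (1−0.23)·1.2560 ≈ 0.9671.
Maximizing c = f(k) − (n+g+δ)·k gives f'(k) = n+g+δ, i.e. 0.28·k^(0.28−1) = 0.128, so k_gold = (0.28/0.128)^(1/0.72) ≈ 2.9659.
y_gold = 2.9659^0.28 ≈ 1.3558, c_gold = y_gold − 0.128·k_gold ≈ 0.9762.
Gain: Δc = 0.9762 − 0.9671 ≈ 0.0091.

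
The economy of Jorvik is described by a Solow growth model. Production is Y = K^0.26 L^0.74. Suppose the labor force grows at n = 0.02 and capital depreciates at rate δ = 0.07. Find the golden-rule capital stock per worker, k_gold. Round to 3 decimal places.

k_gold ≈ 4.194

Break-even investment rate: n + δ = 0.02 + 0.07 = 0.09.
Setting f'(k) = n+δ gives 0.26·k^(0.26−1) = 0.09, hence k_gold = (0.26/0.09)^(1/0.74) ≈ 4.1938.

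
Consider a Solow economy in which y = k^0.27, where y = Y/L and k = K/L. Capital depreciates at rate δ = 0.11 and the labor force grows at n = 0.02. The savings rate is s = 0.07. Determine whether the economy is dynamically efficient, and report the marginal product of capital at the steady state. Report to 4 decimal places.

The effective depreciation rate is n + δ = 0.02 + 0.11 = 0.13.
Steady-state k*: s·k^0.27 = 0.13·k gives k* = (0.07/0.13)^(1/0.73) ≈ 0.4283.
MPK = 0.27·0.4283^(-0.73) ≈ 0.5014.
MPK > n+δ = 0.13, so the economy is dynamically efficient (under-saving).

dynamically efficient; MPK ≈ 0.5014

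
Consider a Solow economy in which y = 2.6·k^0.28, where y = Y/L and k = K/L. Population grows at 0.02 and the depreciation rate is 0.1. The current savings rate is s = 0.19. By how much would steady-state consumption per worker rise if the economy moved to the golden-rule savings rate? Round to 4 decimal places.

Δc ≈ 0.1226

Break-even investment rate: n + δ = 0.02 + 0.1 = 0.12.
Current steady state (s = 0.19): k* = (0.19·2.6/0.12)^(1/0.72) ≈ 7.1373, y* = 2.6·7.1373^0.28 ≈ 4.5078, c* = (1−0.19)·4.5078 ≈ 3.6513.
Maximizing c = f(k) − (n+δ)·k gives f'(k) = n+δ, i.e. 0.28·2.6·k^(0.28−1) = 0.12, so k_gold = (0.28·2.6/0.12)^(1/0.72) ≈ 12.2301.
y_gold = 2.6·12.2301^0.28 ≈ 5.2415, c_gold = y_gold − 0.12·k_gold ≈ 3.7739.
Gain: Δc = 3.7739 − 3.6513 ≈ 0.1226.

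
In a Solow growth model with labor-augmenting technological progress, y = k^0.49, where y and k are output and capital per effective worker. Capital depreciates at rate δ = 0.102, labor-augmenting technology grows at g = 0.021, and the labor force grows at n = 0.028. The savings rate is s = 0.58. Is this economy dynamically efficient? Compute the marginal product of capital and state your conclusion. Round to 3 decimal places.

dynamically inefficient; MPK ≈ 0.128

n + g + δ = 0.028 + 0.021 + 0.102 = 0.151.
Steady-state k*: s·k^0.49 = 0.151·k gives k* = (0.58/0.151)^(1/0.51) ≈ 13.9953.
MPK = 0.49·13.9953^(-0.51) ≈ 0.1276.
MPK < n+g+δ = 0.151, so the economy is dynamically inefficient (over-saving).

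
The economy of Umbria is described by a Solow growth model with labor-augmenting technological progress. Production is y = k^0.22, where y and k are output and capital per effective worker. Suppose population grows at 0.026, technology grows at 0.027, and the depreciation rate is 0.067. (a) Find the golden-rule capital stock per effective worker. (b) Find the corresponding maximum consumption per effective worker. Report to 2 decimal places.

The effective depreciation rate is n + g + δ = 0.026 + 0.027 + 0.067 = 0.12.
At the golden rule the marginal product of capital equals n+g+δ: 0.22·k^(0.22−1) = 0.12. Solving, k_gold = (0.22/0.12)^(1/0.78) ≈ 2.1751.
y_gold = 2.1751^0.22 ≈ 1.1864; c_gold = y_gold − 0.12·k_gold ≈ 0.9254.

(a) k_gold ≈ 2.18; (b) c_gold ≈ 0.93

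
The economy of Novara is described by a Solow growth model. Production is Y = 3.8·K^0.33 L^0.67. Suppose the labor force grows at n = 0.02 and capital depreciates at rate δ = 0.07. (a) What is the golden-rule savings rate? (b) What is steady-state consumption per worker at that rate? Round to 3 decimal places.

(a) s_gold = 0.330; (b) c_gold ≈ 9.319

The effective depreciation rate is n + δ = 0.02 + 0.07 = 0.09.
For Cobb-Douglas, s_gold equals capital's share: s_gold = 0.33.
At the golden rule the marginal product of capital equals n+δ: 0.33·3.8·k^(0.33−1) = 0.09. Solving, k_gold = (0.33·3.8/0.09)^(1/0.67) ≈ 50.9970.
y_gold = 3.8·50.9970^0.33 ≈ 13.9083; c_gold = (1−0.33)·y_gold ≈ 9.3185.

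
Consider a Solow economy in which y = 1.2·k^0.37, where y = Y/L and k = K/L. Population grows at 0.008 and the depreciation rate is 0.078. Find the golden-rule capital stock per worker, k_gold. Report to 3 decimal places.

k_gold ≈ 13.538

The effective depreciation rate is n + δ = 0.008 + 0.078 = 0.086.
Setting f'(k) = n+δ gives 0.37·1.2·k^(0.37−1) = 0.086, hence k_gold = (0.37·1.2/0.086)^(1/0.63) ≈ 13.5383.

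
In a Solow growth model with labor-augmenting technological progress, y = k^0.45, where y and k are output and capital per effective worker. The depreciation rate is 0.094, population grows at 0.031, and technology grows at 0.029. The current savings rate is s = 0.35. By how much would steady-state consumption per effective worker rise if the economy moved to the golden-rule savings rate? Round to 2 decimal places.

Break-even investment rate: n + g + δ = 0.031 + 0.029 + 0.094 = 0.154.
Current steady state (s = 0.35): k* = (0.35/0.154)^(1/0.55) ≈ 4.4491, y* = 4.4491^0.45 ≈ 1.9576, c* = (1−0.35)·1.9576 ≈ 1.2724.
Golden rule sets MPK = n+g+δ: 0.45·k^(0.45−1) = 0.154, so k_gold = (0.45/0.154)^(1/0.55) ≈ 7.0261.
y_gold = 7.0261^0.45 ≈ 2.4045, c_gold = y_gold − 0.154·k_gold ≈ 1.3225.
Gain: Δc = 1.3225 − 1.2724 ≈ 0.0500.

Δc ≈ 0.05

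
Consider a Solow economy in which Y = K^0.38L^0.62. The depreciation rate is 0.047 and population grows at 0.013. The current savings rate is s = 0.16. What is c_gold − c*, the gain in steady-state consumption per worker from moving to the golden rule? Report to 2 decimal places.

The effective depreciation rate is n + δ = 0.013 + 0.047 = 0.06.
Current steady state (s = 0.16): k* = (0.16/0.06)^(1/0.62) ≈ 4.8646, y* = 4.8646^0.38 ≈ 1.8242, c* = (1−0.16)·1.8242 ≈ 1.5323.
Setting f'(k) = n+δ gives 0.38·k^(0.38−1) = 0.06, hence k_gold = (0.38/0.06)^(1/0.62) ≈ 19.6316.
y_gold = 19.6316^0.38 ≈ 3.0997, c_gold = y_gold − 0.06·k_gold ≈ 1.9218.
Gain: Δc = 1.9218 − 1.5323 ≈ 0.3895.

Δc ≈ 0.39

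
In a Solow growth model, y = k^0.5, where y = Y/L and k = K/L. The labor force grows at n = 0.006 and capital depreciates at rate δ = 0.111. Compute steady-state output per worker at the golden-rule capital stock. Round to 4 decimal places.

The effective depreciation rate is n + δ = 0.006 + 0.111 = 0.117.
Maximizing c = f(k) − (n+δ)·k gives f'(k) = n+δ, i.e. 0.5·k^(0.5−1) = 0.117, so k_gold = (0.5/0.117)^(1/0.5) ≈ 18.2628.
Output: y_gold = k_gold^0.5 = 18.2628^0.5 ≈ 4.2735.

y_gold ≈ 4.2735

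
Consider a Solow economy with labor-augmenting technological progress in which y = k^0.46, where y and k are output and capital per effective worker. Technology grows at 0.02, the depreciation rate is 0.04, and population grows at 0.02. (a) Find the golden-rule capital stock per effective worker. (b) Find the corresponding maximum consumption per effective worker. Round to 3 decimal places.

(a) k_gold ≈ 25.515; (b) c_gold ≈ 2.396

Capital per effective worker breaks even when investment replaces (n + g + δ)·k; here n + g + δ = 0.08.
At the golden rule the marginal product of capital equals n+g+δ: 0.46·k^(0.46−1) = 0.08. Solving, k_gold = (0.46/0.08)^(1/0.54) ≈ 25.5148.
y_gold = 25.5148^0.46 ≈ 4.4374; c_gold = y_gold − 0.08·k_gold ≈ 2.3962.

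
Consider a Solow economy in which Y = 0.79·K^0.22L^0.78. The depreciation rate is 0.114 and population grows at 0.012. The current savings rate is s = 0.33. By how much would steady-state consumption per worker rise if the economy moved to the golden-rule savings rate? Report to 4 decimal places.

Δc ≈ 0.0249

Capital per worker breaks even when investment replaces (n + δ)·k; here n + δ = 0.126.
Current steady state (s = 0.33): k* = (0.33·0.79/0.126)^(1/0.78) ≈ 2.5400, y* = 0.79·2.5400^0.22 ≈ 0.9698, c* = (1−0.33)·0.9698 ≈ 0.6498.
Golden rule sets MPK = n+δ: 0.22·0.79·k^(0.22−1) = 0.126, so k_gold = (0.22·0.79/0.126)^(1/0.78) ≈ 1.5103.
y_gold = 0.79·1.5103^0.22 ≈ 0.8650, c_gold = y_gold − 0.126·k_gold ≈ 0.6747.
Gain: Δc = 0.6747 − 0.6498 ≈ 0.0249.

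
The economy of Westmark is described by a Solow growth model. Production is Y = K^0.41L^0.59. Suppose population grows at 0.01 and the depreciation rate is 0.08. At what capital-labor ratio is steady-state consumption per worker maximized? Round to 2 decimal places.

Break-even investment rate: n + δ = 0.01 + 0.08 = 0.09.
Golden rule sets MPK = n+δ: 0.41·k^(0.41−1) = 0.09, so k_gold = (0.41/0.09)^(1/0.59) ≈ 13.0669.

k_gold ≈ 13.07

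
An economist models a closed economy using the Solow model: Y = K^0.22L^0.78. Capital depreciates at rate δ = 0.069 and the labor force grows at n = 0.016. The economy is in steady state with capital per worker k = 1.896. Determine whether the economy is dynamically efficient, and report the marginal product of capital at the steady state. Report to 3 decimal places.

dynamically efficient; MPK ≈ 0.134

The effective depreciation rate is n + δ = 0.016 + 0.069 = 0.085.
MPK = 0.22·k^(0.22−1) = 0.22·1.896^(-0.78) ≈ 0.1336.
MPK > 0.085, so the economy is dynamically efficient (under-saving).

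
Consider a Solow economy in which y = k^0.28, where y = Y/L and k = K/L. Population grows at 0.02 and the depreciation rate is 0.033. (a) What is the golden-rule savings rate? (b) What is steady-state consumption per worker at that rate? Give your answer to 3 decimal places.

n + δ = 0.02 + 0.033 = 0.053.
For Cobb-Douglas, s_gold equals capital's share: s_gold = 0.28.
Setting f'(k) = n+δ gives 0.28·k^(0.28−1) = 0.053, hence k_gold = (0.28/0.053)^(1/0.72) ≈ 10.0926.
y_gold = 10.0926^0.28 ≈ 1.9104; c_gold = (1−0.28)·y_gold ≈ 1.3755.

(a) s_gold = 0.280; (b) c_gold ≈ 1.375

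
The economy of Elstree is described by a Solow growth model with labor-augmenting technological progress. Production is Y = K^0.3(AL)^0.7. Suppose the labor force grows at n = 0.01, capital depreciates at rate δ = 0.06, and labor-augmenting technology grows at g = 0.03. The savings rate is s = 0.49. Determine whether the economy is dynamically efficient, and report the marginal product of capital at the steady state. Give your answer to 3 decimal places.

dynamically inefficient; MPK ≈ 0.061

n + g + δ = 0.01 + 0.03 + 0.06 = 0.1.
Steady-state k*: s·k^0.3 = 0.1·k gives k* = (0.49/0.1)^(1/0.7) ≈ 9.6827.
MPK = 0.3·9.6827^(-0.7) ≈ 0.0612.
MPK < n+g+δ = 0.1, so the economy is dynamically inefficient (over-saving).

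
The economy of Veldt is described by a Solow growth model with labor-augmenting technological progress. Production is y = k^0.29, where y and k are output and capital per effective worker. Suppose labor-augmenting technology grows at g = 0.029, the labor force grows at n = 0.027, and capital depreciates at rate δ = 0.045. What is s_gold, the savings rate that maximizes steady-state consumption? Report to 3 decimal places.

s_gold = 0.290

Capital per effective worker breaks even when investment replaces (n + g + δ)·k; here n + g + δ = 0.101.
At the golden rule MPK = n+g+δ, and in any Cobb-Douglas steady state s = (n+g+δ)·k/y = MPK·k/y = capital's share 0.29.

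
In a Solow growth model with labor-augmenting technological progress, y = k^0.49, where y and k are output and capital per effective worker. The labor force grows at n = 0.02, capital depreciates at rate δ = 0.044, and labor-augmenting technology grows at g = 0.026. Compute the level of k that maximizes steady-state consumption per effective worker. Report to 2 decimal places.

k_gold ≈ 27.74

The effective depreciation rate is n + g + δ = 0.02 + 0.026 + 0.044 = 0.09.
Setting f'(k) = n+g+δ gives 0.49·k^(0.49−1) = 0.09, hence k_gold = (0.49/0.09)^(1/0.51) ≈ 27.7362.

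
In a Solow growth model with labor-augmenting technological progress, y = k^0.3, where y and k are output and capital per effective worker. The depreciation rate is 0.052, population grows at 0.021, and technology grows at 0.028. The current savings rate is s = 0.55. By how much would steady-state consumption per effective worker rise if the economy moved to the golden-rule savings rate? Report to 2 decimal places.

Capital per effective worker breaks even when investment replaces (n + g + δ)·k; here n + g + δ = 0.101.
Current steady state (s = 0.55): k* = (0.55/0.101)^(1/0.7) ≈ 11.2587, y* = 11.2587^0.3 ≈ 2.0675, c* = (1−0.55)·2.0675 ≈ 0.9304.
Maximizing c = f(k) − (n+g+δ)·k gives f'(k) = n+g+δ, i.e. 0.3·k^(0.3−1) = 0.101, so k_gold = (0.3/0.101)^(1/0.7) ≈ 4.7362.
y_gold = 4.7362^0.3 ≈ 1.5945, c_gold = y_gold − 0.101·k_gold ≈ 1.1162.
Gain: Δc = 1.1162 − 0.9304 ≈ 0.1858.

Δc ≈ 0.19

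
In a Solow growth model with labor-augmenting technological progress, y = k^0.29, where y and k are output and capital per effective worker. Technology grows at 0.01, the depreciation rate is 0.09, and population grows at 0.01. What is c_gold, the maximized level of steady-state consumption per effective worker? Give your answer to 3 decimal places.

c_gold ≈ 1.055

Break-even investment rate: n + g + δ = 0.01 + 0.01 + 0.09 = 0.11.
At the golden rule the marginal product of capital equals n+g+δ: 0.29·k^(0.29−1) = 0.11. Solving, k_gold = (0.29/0.11)^(1/0.71) ≈ 3.9171.
y_gold = 3.9171^0.29 ≈ 1.4858.
c_gold = y_gold − (n+g+δ)·k_gold = 1.4858 − 0.11·3.9171 ≈ 1.0549.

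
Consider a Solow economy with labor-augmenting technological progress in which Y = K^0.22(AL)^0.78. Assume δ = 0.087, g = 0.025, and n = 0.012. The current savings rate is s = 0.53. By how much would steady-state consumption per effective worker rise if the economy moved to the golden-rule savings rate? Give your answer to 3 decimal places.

The effective depreciation rate is n + g + δ = 0.012 + 0.025 + 0.087 = 0.124.
Current steady state (s = 0.53): k* = (0.53/0.124)^(1/0.78) ≈ 6.4385, y* = 6.4385^0.22 ≈ 1.5064, c* = (1−0.53)·1.5064 ≈ 0.7080.
Maximizing c = f(k) − (n+g+δ)·k gives f'(k) = n+g+δ, i.e. 0.22·k^(0.22−1) = 0.124, so k_gold = (0.22/0.124)^(1/0.78) ≈ 2.0856.
y_gold = 2.0856^0.22 ≈ 1.1755, c_gold = y_gold − 0.124·k_gold ≈ 0.9169.
Gain: Δc = 0.9169 − 0.7080 ≈ 0.2089.

Δc ≈ 0.209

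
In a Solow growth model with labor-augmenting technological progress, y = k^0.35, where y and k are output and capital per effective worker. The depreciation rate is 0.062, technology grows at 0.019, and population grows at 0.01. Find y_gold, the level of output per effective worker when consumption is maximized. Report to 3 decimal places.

The effective depreciation rate is n + g + δ = 0.01 + 0.019 + 0.062 = 0.091.
Golden rule sets MPK = n+g+δ: 0.35·k^(0.35−1) = 0.091, so k_gold = (0.35/0.091)^(1/0.65) ≈ 7.9440.
Output: y_gold = k_gold^0.35 = 7.9440^0.35 ≈ 2.0654.

y_gold ≈ 2.065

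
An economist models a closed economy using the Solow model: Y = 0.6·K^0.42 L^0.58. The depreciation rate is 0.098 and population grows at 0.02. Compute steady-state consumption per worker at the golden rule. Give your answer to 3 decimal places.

n + δ = 0.02 + 0.098 = 0.118.
At the golden rule the marginal product of capital equals n+δ: 0.42·0.6·k^(0.42−1) = 0.118. Solving, k_gold = (0.42·0.6/0.118)^(1/0.58) ≈ 3.6994.
y_gold = 0.6·3.6994^0.42 ≈ 1.0394.
c_gold = y_gold − (n+δ)·k_gold = 1.0394 − 0.118·3.6994 ≈ 0.6028.

c_gold ≈ 0.603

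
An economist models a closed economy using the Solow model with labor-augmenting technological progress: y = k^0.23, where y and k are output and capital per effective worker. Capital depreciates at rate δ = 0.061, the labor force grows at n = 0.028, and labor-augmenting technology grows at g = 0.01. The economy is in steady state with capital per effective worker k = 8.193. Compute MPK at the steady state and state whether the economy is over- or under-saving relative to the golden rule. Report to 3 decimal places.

Break-even investment rate: n + g + δ = 0.028 + 0.01 + 0.061 = 0.099.
MPK = 0.23·k^(0.23−1) = 0.23·8.193^(-0.77) ≈ 0.0455.
MPK < 0.099, so the economy is dynamically inefficient (over-saving).

over-saving; MPK ≈ 0.046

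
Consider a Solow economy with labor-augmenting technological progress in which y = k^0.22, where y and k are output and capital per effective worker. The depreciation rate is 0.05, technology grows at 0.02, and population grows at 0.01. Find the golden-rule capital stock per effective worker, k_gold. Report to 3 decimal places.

Break-even investment rate: n + g + δ = 0.01 + 0.02 + 0.05 = 0.08.
At the golden rule the marginal product of capital equals n+g+δ: 0.22·k^(0.22−1) = 0.08. Solving, k_gold = (0.22/0.08)^(1/0.78) ≈ 3.6580.

k_gold ≈ 3.658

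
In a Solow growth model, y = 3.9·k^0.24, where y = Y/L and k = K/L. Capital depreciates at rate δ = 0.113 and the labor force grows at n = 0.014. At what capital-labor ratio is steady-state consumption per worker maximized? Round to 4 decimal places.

k_gold ≈ 13.8488

Break-even investment rate: n + δ = 0.014 + 0.113 = 0.127.
At the golden rule the marginal product of capital equals n+δ: 0.24·3.9·k^(0.24−1) = 0.127. Solving, k_gold = (0.24·3.9/0.127)^(1/0.76) ≈ 13.8488.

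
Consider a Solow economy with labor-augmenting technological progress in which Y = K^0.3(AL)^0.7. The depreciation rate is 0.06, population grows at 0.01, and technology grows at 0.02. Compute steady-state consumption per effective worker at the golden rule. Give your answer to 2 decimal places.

The effective depreciation rate is n + g + δ = 0.01 + 0.02 + 0.06 = 0.09.
Maximizing c = f(k) − (n+g+δ)·k gives f'(k) = n+g+δ, i.e. 0.3·k^(0.3−1) = 0.09, so k_gold = (0.3/0.09)^(1/0.7) ≈ 5.5843.
y_gold = 5.5843^0.3 ≈ 1.6753.
c_gold = y_gold − (n+g+δ)·k_gold = 1.6753 − 0.09·5.5843 ≈ 1.1727.

c_gold ≈ 1.17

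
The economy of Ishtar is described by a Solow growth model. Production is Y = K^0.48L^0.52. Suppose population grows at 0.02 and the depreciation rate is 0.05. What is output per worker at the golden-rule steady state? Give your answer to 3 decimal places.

y_gold ≈ 5.913

The effective depreciation rate is n + δ = 0.02 + 0.05 = 0.07.
Golden rule sets MPK = n+δ: 0.48·k^(0.48−1) = 0.07, so k_gold = (0.48/0.07)^(1/0.52) ≈ 40.5478.
Output: y_gold = k_gold^0.48 = 40.5478^0.48 ≈ 5.9132.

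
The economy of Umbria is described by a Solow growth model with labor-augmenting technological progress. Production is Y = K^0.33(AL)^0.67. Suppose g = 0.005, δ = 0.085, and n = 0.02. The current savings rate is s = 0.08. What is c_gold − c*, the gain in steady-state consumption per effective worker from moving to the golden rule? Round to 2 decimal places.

The effective depreciation rate is n + g + δ = 0.02 + 0.005 + 0.085 = 0.11.
Current steady state (s = 0.08): k* = (0.08/0.11)^(1/0.67) ≈ 0.6217, y* = 0.6217^0.33 ≈ 0.8548, c* = (1−0.08)·0.8548 ≈ 0.7864.
At the golden rule the marginal product of capital equals n+g+δ: 0.33·k^(0.33−1) = 0.11. Solving, k_gold = (0.33/0.11)^(1/0.67) ≈ 5.1537.
y_gold = 5.1537^0.33 ≈ 1.7179, c_gold = y_gold − 0.11·k_gold ≈ 1.1510.
Gain: Δc = 1.1510 − 0.7864 ≈ 0.3646.

Δc ≈ 0.36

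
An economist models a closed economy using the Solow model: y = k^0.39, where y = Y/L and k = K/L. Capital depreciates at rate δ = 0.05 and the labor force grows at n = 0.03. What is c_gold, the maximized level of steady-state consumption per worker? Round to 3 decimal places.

Break-even investment rate: n + δ = 0.03 + 0.05 = 0.08.
At the golden rule the marginal product of capital equals n+δ: 0.39·k^(0.39−1) = 0.08. Solving, k_gold = (0.39/0.08)^(1/0.61) ≈ 13.4223.
y_gold = 13.4223^0.39 ≈ 2.7533.
c_gold = y_gold − (n+δ)·k_gold = 2.7533 − 0.08·13.4223 ≈ 1.6795.

c_gold ≈ 1.680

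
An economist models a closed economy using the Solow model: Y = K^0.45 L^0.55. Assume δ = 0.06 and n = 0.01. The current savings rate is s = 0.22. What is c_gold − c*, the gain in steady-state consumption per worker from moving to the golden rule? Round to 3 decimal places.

Δc ≈ 0.530

n + δ = 0.01 + 0.06 = 0.07.
Current steady state (s = 0.22): k* = (0.22/0.07)^(1/0.55) ≈ 8.0210, y* = 8.0210^0.45 ≈ 2.5521, c* = (1−0.22)·2.5521 ≈ 1.9907.
Setting f'(k) = n+δ gives 0.45·k^(0.45−1) = 0.07, hence k_gold = (0.45/0.07)^(1/0.55) ≈ 29.4645.
y_gold = 29.4645^0.45 ≈ 4.5834, c_gold = y_gold − 0.07·k_gold ≈ 2.5209.
Gain: Δc = 2.5209 − 1.9907 ≈ 0.5302.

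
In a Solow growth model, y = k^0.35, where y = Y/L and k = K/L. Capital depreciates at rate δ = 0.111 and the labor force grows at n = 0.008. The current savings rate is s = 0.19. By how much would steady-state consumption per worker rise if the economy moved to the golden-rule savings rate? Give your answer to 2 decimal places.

Capital per worker breaks even when investment replaces (n + δ)·k; here n + δ = 0.119.
Current steady state (s = 0.19): k* = (0.19/0.119)^(1/0.65) ≈ 2.0541, y* = 2.0541^0.35 ≈ 1.2865, c* = (1−0.19)·1.2865 ≈ 1.0421.
Setting f'(k) = n+δ gives 0.35·k^(0.35−1) = 0.119, hence k_gold = (0.35/0.119)^(1/0.65) ≈ 5.2578.
y_gold = 5.2578^0.35 ≈ 1.7876, c_gold = y_gold − 0.119·k_gold ≈ 1.1620.
Gain: Δc = 1.1620 − 1.0421 ≈ 0.1199.

Δc ≈ 0.12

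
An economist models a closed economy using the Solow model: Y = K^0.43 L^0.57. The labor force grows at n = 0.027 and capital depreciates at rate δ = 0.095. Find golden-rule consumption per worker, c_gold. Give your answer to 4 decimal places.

c_gold ≈ 1.4744

The effective depreciation rate is n + δ = 0.027 + 0.095 = 0.122.
Setting f'(k) = n+δ gives 0.43·k^(0.43−1) = 0.122, hence k_gold = (0.43/0.122)^(1/0.57) ≈ 9.1167.
y_gold = 9.1167^0.43 ≈ 2.5866.
c_gold = y_gold − (n+δ)·k_gold = 2.5866 − 0.122·9.1167 ≈ 1.4744.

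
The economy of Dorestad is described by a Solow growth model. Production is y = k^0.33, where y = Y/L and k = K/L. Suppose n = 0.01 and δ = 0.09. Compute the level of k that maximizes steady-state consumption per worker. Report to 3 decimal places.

k_gold ≈ 5.942

The effective depreciation rate is n + δ = 0.01 + 0.09 = 0.1.
Setting f'(k) = n+δ gives 0.33·k^(0.33−1) = 0.1, hence k_gold = (0.33/0.1)^(1/0.67) ≈ 5.9416.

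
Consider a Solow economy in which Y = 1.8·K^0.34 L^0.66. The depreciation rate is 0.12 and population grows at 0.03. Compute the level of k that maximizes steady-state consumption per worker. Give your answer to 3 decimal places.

Capital per worker breaks even when investment replaces (n + δ)·k; here n + δ = 0.15.
Maximizing c = f(k) − (n+δ)·k gives f'(k) = n+δ, i.e. 0.34·1.8·k^(0.34−1) = 0.15, so k_gold = (0.34·1.8/0.15)^(1/0.66) ≈ 8.4187.

k_gold ≈ 8.419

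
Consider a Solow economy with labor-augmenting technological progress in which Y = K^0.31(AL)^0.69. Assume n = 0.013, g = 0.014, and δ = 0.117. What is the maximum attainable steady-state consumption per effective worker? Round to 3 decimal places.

c_gold ≈ 0.974

n + g + δ = 0.013 + 0.014 + 0.117 = 0.144.
Golden rule sets MPK = n+g+δ: 0.31·k^(0.31−1) = 0.144, so k_gold = (0.31/0.144)^(1/0.69) ≈ 3.0381.
y_gold = 3.0381^0.31 ≈ 1.4113.
c_gold = y_gold − (n+g+δ)·k_gold = 1.4113 − 0.144·3.0381 ≈ 0.9738.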